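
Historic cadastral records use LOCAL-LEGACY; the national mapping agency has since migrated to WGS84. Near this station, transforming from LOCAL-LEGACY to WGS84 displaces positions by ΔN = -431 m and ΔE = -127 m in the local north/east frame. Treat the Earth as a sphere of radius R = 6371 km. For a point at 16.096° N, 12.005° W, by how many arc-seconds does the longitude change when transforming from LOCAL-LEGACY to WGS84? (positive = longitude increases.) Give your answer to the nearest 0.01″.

At latitude 16.096°, cos φ = 0.960799.
One radian of longitude at latitude φ spans R cos φ, so Δλ = ΔE / (R cos φ) = -127.0 / (6371000 × 0.960799) = -2.0747e-05 rad = -4.279″.

Δλ = -4.28″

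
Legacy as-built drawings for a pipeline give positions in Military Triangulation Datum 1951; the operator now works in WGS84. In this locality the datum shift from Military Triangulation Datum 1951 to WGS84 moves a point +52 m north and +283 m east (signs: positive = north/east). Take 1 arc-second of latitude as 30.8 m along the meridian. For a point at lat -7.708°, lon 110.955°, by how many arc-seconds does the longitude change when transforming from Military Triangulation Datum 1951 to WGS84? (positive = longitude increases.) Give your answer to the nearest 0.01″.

Δλ = 9.27″

At latitude -7.708°, cos φ = 0.990964.
1″ of longitude at this latitude = 30.80 × cos φ = 30.5217 m, so Δλ = 283.0 / 30.5217 = 9.272″.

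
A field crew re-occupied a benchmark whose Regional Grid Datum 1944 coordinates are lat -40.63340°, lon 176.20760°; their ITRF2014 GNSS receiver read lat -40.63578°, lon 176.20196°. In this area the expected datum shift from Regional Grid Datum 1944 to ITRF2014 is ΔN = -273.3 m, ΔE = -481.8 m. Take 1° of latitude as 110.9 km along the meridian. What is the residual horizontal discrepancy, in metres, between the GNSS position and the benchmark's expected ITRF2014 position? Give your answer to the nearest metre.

12 m

Observed coordinate differences: Δφ = -0.00238°, Δλ = -0.00564°.
Converting to metres (1° lat = 110900 m, cos φ = 0.758892): observed ΔN = -263.9 m, observed ΔE = -474.7 m.
Subtracting the expected shift leaves a residual of -263.9 − (-273.3) = 9.4 m north and -474.7 − (-481.8) = 7.1 m east.
Residual distance = √(9.4² + 7.1²) = 11.8 m.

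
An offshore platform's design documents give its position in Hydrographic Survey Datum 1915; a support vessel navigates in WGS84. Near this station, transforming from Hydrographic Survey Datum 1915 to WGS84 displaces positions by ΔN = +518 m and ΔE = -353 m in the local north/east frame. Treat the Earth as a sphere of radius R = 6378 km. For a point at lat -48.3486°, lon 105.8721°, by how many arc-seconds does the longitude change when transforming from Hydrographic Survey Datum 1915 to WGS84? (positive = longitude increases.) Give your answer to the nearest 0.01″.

At latitude -48.3486°, cos φ = 0.664597.
One radian of longitude at latitude φ spans R cos φ, so Δλ = ΔE / (R cos φ) = -353.0 / (6378000 × 0.664597) = -8.3278e-05 rad = -17.177″.

Δλ = -17.18″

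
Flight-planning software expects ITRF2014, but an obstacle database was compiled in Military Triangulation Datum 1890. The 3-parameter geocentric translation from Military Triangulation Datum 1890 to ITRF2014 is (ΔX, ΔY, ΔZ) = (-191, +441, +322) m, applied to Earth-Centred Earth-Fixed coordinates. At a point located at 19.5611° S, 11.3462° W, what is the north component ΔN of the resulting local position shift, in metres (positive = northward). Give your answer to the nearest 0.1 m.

The local north axis is (−sin φ cos λ, −sin φ sin λ, cos φ), giving ΔN = -62.699 − 29.049 + 303.416 = 211.67 m.

ΔN = 211.7 m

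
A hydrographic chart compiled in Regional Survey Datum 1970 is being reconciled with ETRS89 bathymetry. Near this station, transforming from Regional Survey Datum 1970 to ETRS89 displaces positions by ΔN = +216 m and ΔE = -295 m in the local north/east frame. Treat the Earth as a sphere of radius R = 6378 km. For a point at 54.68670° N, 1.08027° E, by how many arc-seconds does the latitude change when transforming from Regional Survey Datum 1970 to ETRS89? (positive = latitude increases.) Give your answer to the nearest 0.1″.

On a sphere of radius R, 1 rad of latitude = R, so Δφ = ΔN / R = 216.0 / 6378000 = 3.3866e-05 rad = 6.985″.

Δφ = 7.0″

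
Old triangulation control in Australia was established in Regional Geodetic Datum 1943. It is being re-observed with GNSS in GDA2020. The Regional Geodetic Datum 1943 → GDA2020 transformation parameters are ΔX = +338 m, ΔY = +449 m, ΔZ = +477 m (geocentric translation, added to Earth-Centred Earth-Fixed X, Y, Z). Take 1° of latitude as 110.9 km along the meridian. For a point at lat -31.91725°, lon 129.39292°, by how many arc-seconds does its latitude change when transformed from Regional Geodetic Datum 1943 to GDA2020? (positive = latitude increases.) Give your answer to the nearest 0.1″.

sin φ = -0.528694, cos φ = 0.848813, sin λ = 0.772812, cos λ = -0.634635.
North component: ΔN = −sin φ cos λ·ΔX − sin φ sin λ·ΔY + cos φ·ΔZ = −(-0.528694)(-0.634635)(338) − (-0.528694)(0.772812)(449) + (0.848813)(477) = 474.93 m.
1° of latitude spans 110900 m, so Δφ = 474.93 / 110900 × 3600 = 15.417″.

Δφ = 15.4″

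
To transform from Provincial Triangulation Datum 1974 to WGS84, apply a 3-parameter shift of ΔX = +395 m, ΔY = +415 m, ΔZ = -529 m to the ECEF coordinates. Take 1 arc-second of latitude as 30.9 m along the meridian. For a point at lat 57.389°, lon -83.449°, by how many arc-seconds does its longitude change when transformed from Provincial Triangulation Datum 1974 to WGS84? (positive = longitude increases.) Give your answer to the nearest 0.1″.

Δλ = 26.4″

sin φ = 0.842349, cos φ = 0.538933, sin λ = -0.993471, cos λ = 0.114088.
East component: ΔE = −sin λ·ΔX + cos λ·ΔY = −(-0.993471)(395) + (0.114088)(415) = 439.77 m.
1° of latitude spans 3600 × 30.90 = 111240 m; at latitude φ, 1° of longitude spans that × cos φ = 59950.9 m, so Δλ = 439.77 / 59950.9 × 3600 = 26.408″.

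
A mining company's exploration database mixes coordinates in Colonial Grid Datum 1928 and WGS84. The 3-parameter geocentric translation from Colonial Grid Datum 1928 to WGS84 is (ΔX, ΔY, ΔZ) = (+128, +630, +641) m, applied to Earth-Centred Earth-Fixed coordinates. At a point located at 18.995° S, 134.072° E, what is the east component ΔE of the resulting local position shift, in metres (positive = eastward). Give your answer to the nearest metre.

ΔE = -530 m

At φ = -18.995°, λ = 134.072°: sin φ = -0.325486, cos φ = 0.945547, sin λ = 0.718466, cos λ = -0.695562.
ΔE = −sin λ·ΔX + cos λ·ΔY = −(0.718466)·(128) + (-0.695562)·(630) = -530.17 m.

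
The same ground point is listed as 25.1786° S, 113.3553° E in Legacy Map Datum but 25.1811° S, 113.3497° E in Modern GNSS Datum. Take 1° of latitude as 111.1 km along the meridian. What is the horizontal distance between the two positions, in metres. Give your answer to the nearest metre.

628 m

Δφ = -25.1811° − -25.1786° = -0.0025°; Δλ = 113.3497° − 113.3553° = -0.0056°.
ΔN = Δφ × 111100 = -277.8 m; ΔE = Δλ × 111100 × cos(-25.1786°) = -0.0056 × 111100 × 0.904986 = -563.0 m.
Distance = √(ΔE² + ΔN²) = √((-563.0)² + (-277.8)²) = 627.8 m.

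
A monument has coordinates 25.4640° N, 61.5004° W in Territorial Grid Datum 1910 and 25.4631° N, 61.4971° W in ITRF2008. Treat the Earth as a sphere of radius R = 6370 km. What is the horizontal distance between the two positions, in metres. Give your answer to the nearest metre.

Δφ = 25.4631° − 25.4640° = -0.0009°; Δλ = -61.4971° − -61.5004° = +0.0033°.
1° along a meridian = πR/180 = 111177 m.
ΔN = Δφ × 111177 = -100.1 m; ΔE = Δλ × 111177 × cos(25.4640°) = +0.0033 × 111177 × 0.902856 = 331.2 m.
Distance = √(ΔE² + ΔN²) = √(331.2² + (-100.1)²) = 346.0 m.

346 m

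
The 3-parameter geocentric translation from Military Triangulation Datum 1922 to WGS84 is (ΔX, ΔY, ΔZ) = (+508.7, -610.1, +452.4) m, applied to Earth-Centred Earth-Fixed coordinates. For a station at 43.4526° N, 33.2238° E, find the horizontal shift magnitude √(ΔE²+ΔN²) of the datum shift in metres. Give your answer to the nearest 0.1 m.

832.6 m

At φ = 43.4526°, λ = 33.2238°: sin φ = 0.687754, cos φ = 0.725944, sin λ = 0.547911, cos λ = 0.836537.
ΔE = −sin λ·ΔX + cos λ·ΔY = −(0.547911)·(508.7) + (0.836537)·(-610.1) = -789.09 m.
ΔN = −sin φ cos λ·ΔX − sin φ sin λ·ΔY + cos φ·ΔZ = −(0.687754)(0.836537)(508.7) − (0.687754)(0.547911)(-610.1) + (0.725944)(452.4) = 265.65 m.
Horizontal magnitude = √(ΔE² + ΔN²) = √((-789.09)² + 265.65²) = 832.61 m.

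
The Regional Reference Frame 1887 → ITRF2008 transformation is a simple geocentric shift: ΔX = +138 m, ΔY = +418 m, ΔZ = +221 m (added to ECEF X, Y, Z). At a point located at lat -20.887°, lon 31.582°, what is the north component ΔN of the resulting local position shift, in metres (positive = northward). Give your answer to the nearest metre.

At φ = -20.887°, λ = 31.582°: sin φ = -0.356526, cos φ = 0.934285, sin λ = 0.523718, cos λ = 0.851892.
ΔN = −sin φ cos λ·ΔX − sin φ sin λ·ΔY + cos φ·ΔZ = −(-0.356526)(0.851892)(138) − (-0.356526)(0.523718)(418) + (0.934285)(221) = 326.44 m.

ΔN = 326 m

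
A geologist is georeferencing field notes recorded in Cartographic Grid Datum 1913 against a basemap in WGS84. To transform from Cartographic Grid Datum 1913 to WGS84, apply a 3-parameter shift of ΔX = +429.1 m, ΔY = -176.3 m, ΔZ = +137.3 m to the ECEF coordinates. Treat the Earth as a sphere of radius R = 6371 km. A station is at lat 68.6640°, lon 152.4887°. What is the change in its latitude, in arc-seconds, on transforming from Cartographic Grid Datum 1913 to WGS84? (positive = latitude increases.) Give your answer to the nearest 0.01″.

sin φ = 0.931463, cos φ = 0.363837, sin λ = 0.461924, cos λ = -0.886920.
North component: ΔN = −sin φ cos λ·ΔX − sin φ sin λ·ΔY + cos φ·ΔZ = −(0.931463)(-0.886920)(429.1) − (0.931463)(0.461924)(-176.3) + (0.363837)(137.3) = 480.30 m.
1° of latitude spans πR/180 = 111195 m, so Δφ = 480.30 / 111195 × 3600 = 15.550″.

Δφ = 15.55″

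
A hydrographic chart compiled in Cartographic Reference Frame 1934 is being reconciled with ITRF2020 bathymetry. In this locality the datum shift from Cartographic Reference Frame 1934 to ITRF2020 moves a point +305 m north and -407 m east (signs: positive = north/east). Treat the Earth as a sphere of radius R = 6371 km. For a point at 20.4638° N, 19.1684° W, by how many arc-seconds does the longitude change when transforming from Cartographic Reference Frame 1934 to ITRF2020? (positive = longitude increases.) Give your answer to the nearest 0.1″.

Δλ = -14.1″

At latitude 20.4638°, cos φ = 0.936893.
One radian of longitude at latitude φ spans R cos φ, so Δλ = ΔE / (R cos φ) = -407.0 / (6371000 × 0.936893) = -6.8186e-05 rad = -14.064″.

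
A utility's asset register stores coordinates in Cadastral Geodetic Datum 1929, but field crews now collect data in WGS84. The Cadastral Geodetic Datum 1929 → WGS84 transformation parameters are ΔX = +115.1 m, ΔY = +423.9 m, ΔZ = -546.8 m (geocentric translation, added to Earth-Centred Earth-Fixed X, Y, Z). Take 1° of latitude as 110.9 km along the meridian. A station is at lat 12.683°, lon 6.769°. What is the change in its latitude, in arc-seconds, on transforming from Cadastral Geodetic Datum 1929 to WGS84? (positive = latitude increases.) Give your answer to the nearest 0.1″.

sin φ = 0.219557, cos φ = 0.975600, sin λ = 0.117867, cos λ = 0.993029.
North component: ΔN = −sin φ cos λ·ΔX − sin φ sin λ·ΔY + cos φ·ΔZ = −(0.219557)(0.993029)(115.1) − (0.219557)(0.117867)(423.9) + (0.975600)(-546.8) = -569.52 m.
1° of latitude spans 110900 m, so Δφ = -569.52 / 110900 × 3600 = -18.488″.

Δφ = -18.5″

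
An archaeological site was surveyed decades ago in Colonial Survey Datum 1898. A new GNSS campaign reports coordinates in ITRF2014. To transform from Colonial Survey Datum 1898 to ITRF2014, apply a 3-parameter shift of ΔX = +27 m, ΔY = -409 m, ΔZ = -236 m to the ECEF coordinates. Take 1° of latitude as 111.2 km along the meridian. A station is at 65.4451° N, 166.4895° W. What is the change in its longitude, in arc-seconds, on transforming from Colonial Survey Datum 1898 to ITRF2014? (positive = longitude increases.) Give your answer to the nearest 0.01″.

sin φ = 0.909564, cos φ = 0.415565, sin λ = -0.233624, cos λ = -0.972327.
East component: ΔE = −sin λ·ΔX + cos λ·ΔY = −(-0.233624)(27) + (-0.972327)(-409) = 403.99 m.
1° of latitude spans 111200 m; at latitude φ, 1° of longitude spans that × cos φ = 46210.8 m, so Δλ = 403.99 / 46210.8 × 3600 = 31.472″.

Δλ = 31.47″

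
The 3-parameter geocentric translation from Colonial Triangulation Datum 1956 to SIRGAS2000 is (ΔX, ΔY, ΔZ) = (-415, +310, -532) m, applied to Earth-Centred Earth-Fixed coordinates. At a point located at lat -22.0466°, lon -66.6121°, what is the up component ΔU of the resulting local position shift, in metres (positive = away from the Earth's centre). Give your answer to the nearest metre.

ΔU = -217 m

At φ = -22.0466°, λ = -66.6121°: sin φ = -0.375361, cos φ = 0.926879, sin λ = -0.917838, cos λ = 0.396954.
ΔU = cos φ cos λ·ΔX + cos φ sin λ·ΔY + sin φ·ΔZ = (0.926879)(0.396954)(-415) + (0.926879)(-0.917838)(310) + (-0.375361)(-532) = -216.72 m.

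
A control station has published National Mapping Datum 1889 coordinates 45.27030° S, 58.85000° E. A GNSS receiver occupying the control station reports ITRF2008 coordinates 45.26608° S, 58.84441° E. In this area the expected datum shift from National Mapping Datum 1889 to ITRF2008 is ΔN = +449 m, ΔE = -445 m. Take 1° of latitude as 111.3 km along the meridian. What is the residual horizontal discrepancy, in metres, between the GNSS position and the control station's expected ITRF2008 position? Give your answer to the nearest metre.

Observed coordinate differences: Δφ = +0.00422°, Δλ = -0.00559°.
Converting to metres (1° lat = 111300 m, cos φ = 0.703763): observed ΔN = 469.7 m, observed ΔE = -437.9 m.
Subtracting the expected shift leaves a residual of 469.7 − (449) = 20.7 m north and -437.9 − (-445) = 7.1 m east.
Residual distance = √(20.7² + 7.1²) = 21.9 m.

22 m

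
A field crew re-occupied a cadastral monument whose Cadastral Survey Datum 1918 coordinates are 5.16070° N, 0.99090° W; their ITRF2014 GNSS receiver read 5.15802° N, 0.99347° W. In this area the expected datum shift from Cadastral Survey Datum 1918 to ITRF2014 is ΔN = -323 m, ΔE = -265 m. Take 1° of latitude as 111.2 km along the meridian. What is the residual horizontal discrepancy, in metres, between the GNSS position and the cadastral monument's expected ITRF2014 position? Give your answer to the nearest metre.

Observed coordinate differences: Δφ = -0.00268°, Δλ = -0.00257°.
Converting to metres (1° lat = 111200 m, cos φ = 0.995946): observed ΔN = -298.0 m, observed ΔE = -284.6 m.
Subtracting the expected shift leaves a residual of -298.0 − (-323) = 25.0 m north and -284.6 − (-265) = -19.6 m east.
Residual distance = √(25.0² + (-19.6)²) = 31.8 m.

32 m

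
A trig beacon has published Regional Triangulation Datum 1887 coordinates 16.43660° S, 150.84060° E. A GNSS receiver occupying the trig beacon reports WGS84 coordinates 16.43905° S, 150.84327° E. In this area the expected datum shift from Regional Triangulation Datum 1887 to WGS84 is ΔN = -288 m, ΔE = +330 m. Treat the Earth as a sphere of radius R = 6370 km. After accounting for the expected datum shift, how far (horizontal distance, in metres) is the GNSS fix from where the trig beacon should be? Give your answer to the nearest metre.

Observed coordinate differences: Δφ = -0.00245°, Δλ = +0.00267°.
Converting to metres (1° lat = 111177 m, cos φ = 0.959133): observed ΔN = -272.4 m, observed ΔE = 284.7 m.
Subtracting the expected shift leaves a residual of -272.4 − (-288) = 15.6 m north and 284.7 − (330) = -45.3 m east.
Residual distance = √(15.6² + (-45.3)²) = 47.9 m.

48 m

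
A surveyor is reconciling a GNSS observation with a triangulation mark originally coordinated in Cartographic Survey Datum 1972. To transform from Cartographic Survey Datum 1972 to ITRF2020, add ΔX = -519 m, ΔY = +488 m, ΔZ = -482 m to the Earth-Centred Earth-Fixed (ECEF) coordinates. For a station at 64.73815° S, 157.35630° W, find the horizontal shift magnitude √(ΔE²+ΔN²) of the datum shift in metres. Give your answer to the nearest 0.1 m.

The local east axis at (φ, λ) is (−sin λ, cos λ, 0), so ΔE = −sin(-157.35630°)·(-519) + cos(-157.35630°)·488 = -650.20 m.
The local north axis is (−sin φ cos λ, −sin φ sin λ, cos φ), giving ΔN = 433.186 − 169.912 − 205.696 = 57.58 m.
Horizontal magnitude = √(ΔE² + ΔN²) = √((-650.20)² + 57.58²) = 652.74 m.

652.7 m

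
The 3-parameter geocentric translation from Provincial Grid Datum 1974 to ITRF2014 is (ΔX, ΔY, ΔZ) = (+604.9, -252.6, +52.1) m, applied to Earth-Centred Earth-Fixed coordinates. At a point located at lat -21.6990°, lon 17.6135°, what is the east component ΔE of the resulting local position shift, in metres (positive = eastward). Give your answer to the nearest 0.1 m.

ΔE = -423.8 m

At φ = -21.6990°, λ = 17.6135°: sin φ = -0.369731, cos φ = 0.929139, sin λ = 0.302594, cos λ = 0.953119.
ΔE = −sin λ·ΔX + cos λ·ΔY = −(0.302594)·(604.9) + (0.953119)·(-252.6) = -423.80 m.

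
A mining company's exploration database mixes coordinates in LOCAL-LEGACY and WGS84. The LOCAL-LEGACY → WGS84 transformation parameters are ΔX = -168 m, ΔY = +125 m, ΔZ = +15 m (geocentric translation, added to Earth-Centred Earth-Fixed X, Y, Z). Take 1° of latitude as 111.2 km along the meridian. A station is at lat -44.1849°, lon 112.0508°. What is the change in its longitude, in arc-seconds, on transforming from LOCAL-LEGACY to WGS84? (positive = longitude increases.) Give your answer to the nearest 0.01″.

Δλ = 4.91″

sin φ = -0.696976, cos φ = 0.717094, sin λ = 0.926851, cos λ = -0.375429.
East component: ΔE = −sin λ·ΔX + cos λ·ΔY = −(0.926851)(-168) + (-0.375429)(125) = 108.78 m.
1° of latitude spans 111200 m; at latitude φ, 1° of longitude spans that × cos φ = 79740.9 m, so Δλ = 108.78 / 79740.9 × 3600 = 4.911″.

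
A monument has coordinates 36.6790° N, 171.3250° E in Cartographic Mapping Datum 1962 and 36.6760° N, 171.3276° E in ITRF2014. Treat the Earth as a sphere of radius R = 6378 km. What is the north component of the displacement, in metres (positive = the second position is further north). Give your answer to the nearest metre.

Δφ = 36.6760° − 36.6790° = -0.0030°; Δλ = 171.3276° − 171.3250° = +0.0026°.
1° along a meridian = πR/180 = 111317 m.
ΔN = Δφ × 111317 = -334.0 m; ΔE = Δλ × 111317 × cos(36.6790°) = +0.0026 × 111317 × 0.801995 = 232.1 m.

ΔN = -334 m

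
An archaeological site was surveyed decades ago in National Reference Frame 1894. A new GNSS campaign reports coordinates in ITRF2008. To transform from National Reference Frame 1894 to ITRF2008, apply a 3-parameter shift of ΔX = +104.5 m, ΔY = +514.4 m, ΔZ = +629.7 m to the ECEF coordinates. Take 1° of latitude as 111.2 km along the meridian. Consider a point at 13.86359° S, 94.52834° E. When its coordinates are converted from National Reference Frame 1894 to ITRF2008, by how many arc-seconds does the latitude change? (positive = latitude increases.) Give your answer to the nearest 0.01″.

sin φ = -0.239611, cos φ = 0.970869, sin λ = 0.996878, cos λ = -0.078952.
North component: ΔN = −sin φ cos λ·ΔX − sin φ sin λ·ΔY + cos φ·ΔZ = −(-0.239611)(-0.078952)(104.5) − (-0.239611)(0.996878)(514.4) + (0.970869)(629.7) = 732.25 m.
1° of latitude spans 111200 m, so Δφ = 732.25 / 111200 × 3600 = 23.706″.

Δφ = 23.71″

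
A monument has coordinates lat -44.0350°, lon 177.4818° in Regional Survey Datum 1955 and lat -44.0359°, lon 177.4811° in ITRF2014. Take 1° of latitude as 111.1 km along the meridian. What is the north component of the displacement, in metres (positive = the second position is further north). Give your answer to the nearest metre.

ΔN = -100 m

Δφ = -44.0359° − -44.0350° = -0.0009°; Δλ = 177.4811° − 177.4818° = -0.0007°.
ΔN = Δφ × 111100 = -100.0 m; ΔE = Δλ × 111100 × cos(-44.0350°) = -0.0007 × 111100 × 0.718915 = -55.9 m.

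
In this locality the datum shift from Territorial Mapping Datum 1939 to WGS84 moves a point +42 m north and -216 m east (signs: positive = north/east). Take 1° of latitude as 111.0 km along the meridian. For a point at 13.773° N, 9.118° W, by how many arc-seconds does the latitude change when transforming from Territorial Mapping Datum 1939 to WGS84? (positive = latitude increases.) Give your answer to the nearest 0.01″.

1° of latitude = 111.0 km, so Δφ = 42.0 / 111000 = 0.0003784° = 1.362″.

Δφ = 1.36″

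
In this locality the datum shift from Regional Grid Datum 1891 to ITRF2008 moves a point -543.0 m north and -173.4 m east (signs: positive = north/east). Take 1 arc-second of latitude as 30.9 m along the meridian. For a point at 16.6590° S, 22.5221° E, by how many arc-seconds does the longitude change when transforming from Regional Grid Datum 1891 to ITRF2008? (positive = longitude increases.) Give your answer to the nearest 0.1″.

Δλ = -5.9″

At latitude -16.6590°, cos φ = 0.958028.
1″ of longitude at this latitude = 30.90 × cos φ = 29.6031 m, so Δλ = -173.4 / 29.6031 = -5.858″.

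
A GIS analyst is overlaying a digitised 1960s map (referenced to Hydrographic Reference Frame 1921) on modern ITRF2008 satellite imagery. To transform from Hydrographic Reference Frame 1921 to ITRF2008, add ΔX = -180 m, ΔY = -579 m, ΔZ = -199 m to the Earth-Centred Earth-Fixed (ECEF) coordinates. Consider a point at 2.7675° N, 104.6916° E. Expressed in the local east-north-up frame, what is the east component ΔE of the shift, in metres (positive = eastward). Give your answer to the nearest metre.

The local east axis at (φ, λ) is (−sin λ, cos λ, 0), so ΔE = −sin(104.6916°)·(-180) + cos(104.6916°)·(-579) = 320.96 m.

ΔE = 321 m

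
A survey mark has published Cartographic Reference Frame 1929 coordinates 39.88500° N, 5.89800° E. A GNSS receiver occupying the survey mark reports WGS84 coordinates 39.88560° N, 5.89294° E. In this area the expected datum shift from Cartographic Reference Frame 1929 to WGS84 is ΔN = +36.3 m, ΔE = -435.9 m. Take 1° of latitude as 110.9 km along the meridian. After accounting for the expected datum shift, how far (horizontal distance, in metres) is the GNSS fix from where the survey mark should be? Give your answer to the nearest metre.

Observed coordinate differences: Δφ = +0.00060°, Δλ = -0.00506°.
Converting to metres (1° lat = 110900 m, cos φ = 0.767333): observed ΔN = 66.5 m, observed ΔE = -430.6 m.
Subtracting the expected shift leaves a residual of 66.5 − (36.3) = 30.2 m north and -430.6 − (-435.9) = 5.3 m east.
Residual distance = √(30.2² + 5.3²) = 30.7 m.

31 m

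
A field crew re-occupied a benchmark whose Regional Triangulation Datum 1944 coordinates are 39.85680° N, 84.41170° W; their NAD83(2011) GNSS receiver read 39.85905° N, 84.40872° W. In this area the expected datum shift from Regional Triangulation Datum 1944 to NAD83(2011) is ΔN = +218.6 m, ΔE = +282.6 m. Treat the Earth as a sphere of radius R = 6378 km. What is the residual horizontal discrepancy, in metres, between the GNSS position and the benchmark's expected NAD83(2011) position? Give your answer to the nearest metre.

42 m

Observed coordinate differences: Δφ = +0.00225°, Δλ = +0.00298°.
Converting to metres (1° lat = 111317 m, cos φ = 0.767649): observed ΔN = 250.5 m, observed ΔE = 254.6 m.
Subtracting the expected shift leaves a residual of 250.5 − (218.6) = 31.9 m north and 254.6 − (282.6) = -28.0 m east.
Residual distance = √(31.9² + (-28.0)²) = 42.4 m.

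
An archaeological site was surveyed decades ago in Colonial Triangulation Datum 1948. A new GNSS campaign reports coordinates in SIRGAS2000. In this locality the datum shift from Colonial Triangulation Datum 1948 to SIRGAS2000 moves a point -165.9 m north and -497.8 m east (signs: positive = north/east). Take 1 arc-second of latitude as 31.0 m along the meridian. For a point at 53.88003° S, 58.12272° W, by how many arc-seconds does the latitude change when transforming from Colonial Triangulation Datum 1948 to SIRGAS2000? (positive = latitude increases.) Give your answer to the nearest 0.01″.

1″ of latitude = 31.00 m, so Δφ = -165.9 / 31.00 = -5.352″.

Δφ = -5.35″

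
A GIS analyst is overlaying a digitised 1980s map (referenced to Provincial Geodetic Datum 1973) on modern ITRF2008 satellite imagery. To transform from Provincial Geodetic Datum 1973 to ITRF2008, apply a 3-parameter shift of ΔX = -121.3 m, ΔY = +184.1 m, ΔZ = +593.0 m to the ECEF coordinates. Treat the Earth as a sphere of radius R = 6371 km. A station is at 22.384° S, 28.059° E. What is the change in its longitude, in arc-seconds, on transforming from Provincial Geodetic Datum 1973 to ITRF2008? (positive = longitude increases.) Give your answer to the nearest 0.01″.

sin φ = -0.380812, cos φ = 0.924652, sin λ = 0.470381, cos λ = 0.882464.
East component: ΔE = −sin λ·ΔX + cos λ·ΔY = −(0.470381)(-121.3) + (0.882464)(184.1) = 219.52 m.
1° of latitude spans πR/180 = 111195 m; at latitude φ, 1° of longitude spans that × cos φ = 102816.7 m, so Δλ = 219.52 / 102816.7 × 3600 = 7.686″.

Δλ = 7.69″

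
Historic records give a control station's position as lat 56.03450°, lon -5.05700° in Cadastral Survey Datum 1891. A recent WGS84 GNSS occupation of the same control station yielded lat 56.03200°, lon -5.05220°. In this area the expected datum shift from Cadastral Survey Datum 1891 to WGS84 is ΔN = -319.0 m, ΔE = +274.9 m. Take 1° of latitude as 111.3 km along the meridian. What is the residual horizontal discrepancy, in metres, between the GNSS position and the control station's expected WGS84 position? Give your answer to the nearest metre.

Observed coordinate differences: Δφ = -0.00250°, Δλ = +0.00480°.
Converting to metres (1° lat = 111300 m, cos φ = 0.558694): observed ΔN = -278.3 m, observed ΔE = 298.5 m.
Subtracting the expected shift leaves a residual of -278.3 − (-319.0) = 40.7 m north and 298.5 − (274.9) = 23.6 m east.
Residual distance = √(40.7² + 23.6²) = 47.1 m.

47 m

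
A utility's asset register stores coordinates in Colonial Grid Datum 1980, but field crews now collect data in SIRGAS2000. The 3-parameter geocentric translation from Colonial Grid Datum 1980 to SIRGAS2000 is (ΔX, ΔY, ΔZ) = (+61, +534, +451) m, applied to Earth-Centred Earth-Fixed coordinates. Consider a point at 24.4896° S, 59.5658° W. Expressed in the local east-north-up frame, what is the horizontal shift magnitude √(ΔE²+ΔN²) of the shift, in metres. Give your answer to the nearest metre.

At φ = -24.4896°, λ = -59.5658°: sin φ = -0.414528, cos φ = 0.910037, sin λ = -0.862211, cos λ = 0.506549.
ΔE = −sin λ·ΔX + cos λ·ΔY = −(-0.862211)·(61) + (0.506549)·(534) = 323.09 m.
ΔN = −sin φ cos λ·ΔX − sin φ sin λ·ΔY + cos φ·ΔZ = −(-0.414528)(0.506549)(61) − (-0.414528)(-0.862211)(534) + (0.910037)(451) = 232.38 m.
Horizontal magnitude = √(ΔE² + ΔN²) = √(323.09² + 232.38²) = 397.98 m.

398 m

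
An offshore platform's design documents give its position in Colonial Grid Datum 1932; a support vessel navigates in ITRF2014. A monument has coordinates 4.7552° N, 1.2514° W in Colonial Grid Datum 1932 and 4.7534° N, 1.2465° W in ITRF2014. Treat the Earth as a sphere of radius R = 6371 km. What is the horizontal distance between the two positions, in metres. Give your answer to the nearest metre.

579 m

Δφ = 4.7534° − 4.7552° = -0.0018°; Δλ = -1.2465° − -1.2514° = +0.0049°.
1° along a meridian = πR/180 = 111195 m.
ΔN = Δφ × 111195 = -200.2 m; ΔE = Δλ × 111195 × cos(4.7552°) = +0.0049 × 111195 × 0.996558 = 543.0 m.
Distance = √(ΔE² + ΔN²) = √(543.0² + (-200.2)²) = 578.7 m.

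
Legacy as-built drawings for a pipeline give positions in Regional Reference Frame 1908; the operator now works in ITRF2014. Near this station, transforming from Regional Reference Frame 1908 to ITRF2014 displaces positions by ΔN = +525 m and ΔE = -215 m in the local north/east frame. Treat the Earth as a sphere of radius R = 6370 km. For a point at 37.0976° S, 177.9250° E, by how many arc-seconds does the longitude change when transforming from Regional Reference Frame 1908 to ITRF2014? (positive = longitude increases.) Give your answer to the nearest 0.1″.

Δλ = -8.7″

At latitude -37.0976°, cos φ = 0.797609.
One radian of longitude at latitude φ spans R cos φ, so Δλ = ΔE / (R cos φ) = -215.0 / (6370000 × 0.797609) = -4.2316e-05 rad = -8.728″.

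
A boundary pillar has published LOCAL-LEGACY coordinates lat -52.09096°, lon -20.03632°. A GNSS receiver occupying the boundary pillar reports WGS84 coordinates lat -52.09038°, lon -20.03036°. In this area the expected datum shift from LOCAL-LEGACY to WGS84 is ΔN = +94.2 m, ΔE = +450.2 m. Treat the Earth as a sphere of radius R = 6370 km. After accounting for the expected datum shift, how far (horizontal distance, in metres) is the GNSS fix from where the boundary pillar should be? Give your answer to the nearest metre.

52 m

Observed coordinate differences: Δφ = +0.00058°, Δλ = +0.00596°.
Converting to metres (1° lat = 111177 m, cos φ = 0.614410): observed ΔN = 64.5 m, observed ΔE = 407.1 m.
Subtracting the expected shift leaves a residual of 64.5 − (94.2) = -29.7 m north and 407.1 − (450.2) = -43.1 m east.
Residual distance = √((-29.7)² + (-43.1)²) = 52.3 m.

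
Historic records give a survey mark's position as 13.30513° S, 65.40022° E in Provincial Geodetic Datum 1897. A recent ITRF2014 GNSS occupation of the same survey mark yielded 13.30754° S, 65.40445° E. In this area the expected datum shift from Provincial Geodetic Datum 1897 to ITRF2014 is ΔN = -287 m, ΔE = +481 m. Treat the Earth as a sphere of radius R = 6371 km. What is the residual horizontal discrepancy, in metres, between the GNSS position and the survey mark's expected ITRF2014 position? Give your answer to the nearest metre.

Observed coordinate differences: Δφ = -0.00241°, Δλ = +0.00423°.
Converting to metres (1° lat = 111195 m, cos φ = 0.973158): observed ΔN = -268.0 m, observed ΔE = 457.7 m.
Subtracting the expected shift leaves a residual of -268.0 − (-287) = 19.0 m north and 457.7 − (481) = -23.3 m east.
Residual distance = √(19.0² + (-23.3)²) = 30.1 m.

30 m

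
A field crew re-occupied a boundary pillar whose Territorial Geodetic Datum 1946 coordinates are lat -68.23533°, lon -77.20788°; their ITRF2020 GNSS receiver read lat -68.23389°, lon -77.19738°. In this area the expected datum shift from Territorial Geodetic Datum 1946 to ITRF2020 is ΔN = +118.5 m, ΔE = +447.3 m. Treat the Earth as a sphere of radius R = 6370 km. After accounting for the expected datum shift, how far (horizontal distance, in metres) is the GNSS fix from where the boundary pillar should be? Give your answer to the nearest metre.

Observed coordinate differences: Δφ = +0.00144°, Δλ = +0.01050°.
Converting to metres (1° lat = 111177 m, cos φ = 0.370795): observed ΔN = 160.1 m, observed ΔE = 432.9 m.
Subtracting the expected shift leaves a residual of 160.1 − (118.5) = 41.6 m north and 432.9 − (447.3) = -14.4 m east.
Residual distance = √(41.6² + (-14.4)²) = 44.0 m.

44 m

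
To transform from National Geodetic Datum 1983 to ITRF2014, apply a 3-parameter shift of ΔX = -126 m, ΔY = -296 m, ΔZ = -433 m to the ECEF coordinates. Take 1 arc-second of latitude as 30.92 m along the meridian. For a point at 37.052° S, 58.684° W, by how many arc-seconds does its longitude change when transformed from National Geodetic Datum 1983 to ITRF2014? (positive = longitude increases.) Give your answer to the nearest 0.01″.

Δλ = -10.60″

sin φ = -0.602540, cos φ = 0.798089, sin λ = -0.854314, cos λ = 0.519758.
East component: ΔE = −sin λ·ΔX + cos λ·ΔY = −(-0.854314)(-126) + (0.519758)(-296) = -261.49 m.
1° of latitude spans 3600 × 30.92 = 111312 m; at latitude φ, 1° of longitude spans that × cos φ = 88836.9 m, so Δλ = -261.49 / 88836.9 × 3600 = -10.597″.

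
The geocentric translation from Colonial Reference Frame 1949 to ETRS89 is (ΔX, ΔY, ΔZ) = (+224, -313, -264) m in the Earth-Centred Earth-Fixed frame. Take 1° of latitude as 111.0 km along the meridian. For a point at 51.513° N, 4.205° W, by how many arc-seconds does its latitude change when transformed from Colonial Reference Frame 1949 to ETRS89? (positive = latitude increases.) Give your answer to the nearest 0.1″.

sin φ = 0.782749, cos φ = 0.622337, sin λ = -0.073325, cos λ = 0.997308.
North component: ΔN = −sin φ cos λ·ΔX − sin φ sin λ·ΔY + cos φ·ΔZ = −(0.782749)(0.997308)(224) − (0.782749)(-0.073325)(-313) + (0.622337)(-264) = -357.13 m.
1° of latitude spans 111000 m, so Δφ = -357.13 / 111000 × 3600 = -11.582″.

Δφ = -11.6″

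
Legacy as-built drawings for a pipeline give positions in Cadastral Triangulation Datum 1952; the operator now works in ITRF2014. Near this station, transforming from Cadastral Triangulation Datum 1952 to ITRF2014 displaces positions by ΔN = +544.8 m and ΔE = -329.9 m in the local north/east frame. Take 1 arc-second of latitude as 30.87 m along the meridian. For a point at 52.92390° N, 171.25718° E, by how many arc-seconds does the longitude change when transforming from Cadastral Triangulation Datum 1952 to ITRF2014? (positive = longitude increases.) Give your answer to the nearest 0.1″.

Δλ = -17.7″

At latitude 52.92390°, cos φ = 0.602875.
1″ of longitude at this latitude = 30.87 × cos φ = 18.6108 m, so Δλ = -329.9 / 18.6108 = -17.726″.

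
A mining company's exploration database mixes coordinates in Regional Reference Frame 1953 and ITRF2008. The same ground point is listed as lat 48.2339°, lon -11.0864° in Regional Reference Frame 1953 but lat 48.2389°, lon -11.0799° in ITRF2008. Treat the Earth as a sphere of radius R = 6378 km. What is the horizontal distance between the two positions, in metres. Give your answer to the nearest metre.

736 m

Δφ = 48.2389° − 48.2339° = +0.0050°; Δλ = -11.0799° − -11.0864° = +0.0065°.
1° along a meridian = πR/180 = 111317 m.
ΔN = Δφ × 111317 = 556.6 m; ΔE = Δλ × 111317 × cos(48.2339°) = +0.0065 × 111317 × 0.666091 = 482.0 m.
Distance = √(ΔE² + ΔN²) = √(482.0² + 556.6²) = 736.3 m.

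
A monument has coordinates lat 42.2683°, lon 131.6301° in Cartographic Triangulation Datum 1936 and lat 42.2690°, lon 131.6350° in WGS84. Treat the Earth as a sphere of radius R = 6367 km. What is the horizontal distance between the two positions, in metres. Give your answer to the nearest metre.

Δφ = 42.2690° − 42.2683° = +0.0007°; Δλ = 131.6350° − 131.6301° = +0.0049°.
1° along a meridian = πR/180 = 111125 m.
ΔN = Δφ × 111125 = 77.8 m; ΔE = Δλ × 111125 × cos(42.2683°) = +0.0049 × 111125 × 0.740003 = 402.9 m.
Distance = √(ΔE² + ΔN²) = √(402.9² + 77.8²) = 410.4 m.

410 m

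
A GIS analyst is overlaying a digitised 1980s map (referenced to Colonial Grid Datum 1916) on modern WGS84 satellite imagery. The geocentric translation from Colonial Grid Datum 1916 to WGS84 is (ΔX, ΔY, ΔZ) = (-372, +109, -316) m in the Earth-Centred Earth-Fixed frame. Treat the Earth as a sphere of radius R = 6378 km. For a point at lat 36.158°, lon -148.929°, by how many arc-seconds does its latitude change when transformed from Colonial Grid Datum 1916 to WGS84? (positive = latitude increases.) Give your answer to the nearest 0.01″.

Δφ = -13.26″

sin φ = 0.590014, cos φ = 0.807393, sin λ = -0.516100, cos λ = -0.856528.
North component: ΔN = −sin φ cos λ·ΔX − sin φ sin λ·ΔY + cos φ·ΔZ = −(0.590014)(-0.856528)(-372) − (0.590014)(-0.516100)(109) + (0.807393)(-316) = -409.94 m.
1° of latitude spans πR/180 = 111317 m, so Δφ = -409.94 / 111317 × 3600 = -13.257″.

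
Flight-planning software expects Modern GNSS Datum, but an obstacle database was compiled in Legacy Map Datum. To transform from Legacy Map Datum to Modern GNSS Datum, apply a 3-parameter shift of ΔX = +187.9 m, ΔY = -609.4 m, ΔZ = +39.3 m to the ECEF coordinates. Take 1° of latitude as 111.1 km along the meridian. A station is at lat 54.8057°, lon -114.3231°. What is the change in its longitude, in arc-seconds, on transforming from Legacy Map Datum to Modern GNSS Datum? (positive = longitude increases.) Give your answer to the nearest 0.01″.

sin φ = 0.817202, cos φ = 0.576351, sin λ = -0.911237, cos λ = -0.411882.
East component: ΔE = −sin λ·ΔX + cos λ·ΔY = −(-0.911237)(187.9) + (-0.411882)(-609.4) = 422.22 m.
1° of latitude spans 111100 m; at latitude φ, 1° of longitude spans that × cos φ = 64032.6 m, so Δλ = 422.22 / 64032.6 × 3600 = 23.738″.

Δλ = 23.74″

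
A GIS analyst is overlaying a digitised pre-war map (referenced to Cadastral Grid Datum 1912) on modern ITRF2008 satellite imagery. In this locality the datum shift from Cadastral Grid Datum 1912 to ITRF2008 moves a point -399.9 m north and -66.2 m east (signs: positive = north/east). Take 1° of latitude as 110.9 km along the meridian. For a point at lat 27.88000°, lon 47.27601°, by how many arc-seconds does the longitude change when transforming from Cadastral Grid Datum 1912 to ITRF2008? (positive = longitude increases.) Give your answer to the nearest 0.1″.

Δλ = -2.4″

At latitude 27.88000°, cos φ = 0.883929.
1° of longitude at this latitude = 110.9 × cos φ = 98.03 km, so Δλ = -66.2 / 98027.7 = -0.0006753° = -2.431″.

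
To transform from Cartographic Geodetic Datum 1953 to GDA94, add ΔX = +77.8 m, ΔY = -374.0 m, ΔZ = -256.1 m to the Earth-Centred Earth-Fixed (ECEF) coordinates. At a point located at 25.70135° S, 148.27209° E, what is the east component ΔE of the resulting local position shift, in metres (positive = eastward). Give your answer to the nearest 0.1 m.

At φ = -25.70135°, λ = 148.27209°: sin φ = -0.433680, cos φ = 0.901067, sin λ = 0.525886, cos λ = -0.850555.
ΔE = −sin λ·ΔX + cos λ·ΔY = −(0.525886)·(77.8) + (-0.850555)·(-374.0) = 277.19 m.

ΔE = 277.2 m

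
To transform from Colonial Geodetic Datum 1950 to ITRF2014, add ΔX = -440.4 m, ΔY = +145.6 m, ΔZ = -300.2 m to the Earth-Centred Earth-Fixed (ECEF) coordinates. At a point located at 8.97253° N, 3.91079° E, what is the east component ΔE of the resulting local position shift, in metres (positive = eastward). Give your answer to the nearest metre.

ΔE = 175 m

The local east axis at (φ, λ) is (−sin λ, cos λ, 0), so ΔE = −sin(3.91079°)·(-440.4) + cos(3.91079°)·145.6 = 175.30 m.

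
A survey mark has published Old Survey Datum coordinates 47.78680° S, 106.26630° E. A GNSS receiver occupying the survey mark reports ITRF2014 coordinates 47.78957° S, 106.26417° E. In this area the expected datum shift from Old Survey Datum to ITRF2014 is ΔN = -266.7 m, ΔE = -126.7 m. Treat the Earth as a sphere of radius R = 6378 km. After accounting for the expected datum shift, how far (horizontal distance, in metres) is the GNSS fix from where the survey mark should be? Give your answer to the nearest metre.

Observed coordinate differences: Δφ = -0.00277°, Δλ = -0.00213°.
Converting to metres (1° lat = 111317 m, cos φ = 0.671891): observed ΔN = -308.3 m, observed ΔE = -159.3 m.
Subtracting the expected shift leaves a residual of -308.3 − (-266.7) = -41.6 m north and -159.3 − (-126.7) = -32.6 m east.
Residual distance = √((-41.6)² + (-32.6)²) = 52.9 m.

53 m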